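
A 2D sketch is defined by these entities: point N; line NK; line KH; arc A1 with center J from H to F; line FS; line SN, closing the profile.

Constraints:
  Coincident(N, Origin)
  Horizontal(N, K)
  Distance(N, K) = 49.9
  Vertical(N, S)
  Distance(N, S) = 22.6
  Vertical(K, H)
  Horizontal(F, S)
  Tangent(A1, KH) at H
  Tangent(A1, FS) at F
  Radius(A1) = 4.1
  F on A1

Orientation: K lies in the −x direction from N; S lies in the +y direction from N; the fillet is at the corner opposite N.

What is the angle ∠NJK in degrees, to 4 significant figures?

80.50°

N is at the origin; NK is horizontal with |NK| = 49.9 and K on the −x side, so K = (-49.90, 0.000). N and S share the same x with |NS| = 22.6 and S on the +y side, so S = (0.000, 22.60). The virtual corner opposite N is at (-49.90, 22.60). Since A1 is tangent to KH there, JH ⟂ KH and tangency of A1 to FS means the radius JF is perpendicular to FS, with radius 4.1, so the center J sits 4.1 in from both sides at J = (-45.80, 18.50). Then cos ∠NJK = JN·JK / (|JN||JK|), giving 80.50°.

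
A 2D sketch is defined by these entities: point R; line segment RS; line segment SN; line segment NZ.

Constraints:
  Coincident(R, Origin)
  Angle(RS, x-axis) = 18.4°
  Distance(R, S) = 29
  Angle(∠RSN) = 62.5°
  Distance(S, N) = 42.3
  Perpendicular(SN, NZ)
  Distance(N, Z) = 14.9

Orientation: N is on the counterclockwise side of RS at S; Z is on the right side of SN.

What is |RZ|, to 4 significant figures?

49.86

R is at the origin; RS runs at 18.4° with length 29.0, so S = 29.0·(cos 18.4°, sin 18.4°) = (27.52, 9.154). ∠RSN = 62.5°, so SN runs at 18.4° + (180° − 62.5°) = 135.9° from the x-axis; with |SN| = 42.3, N = S + 42.3·(cos 135.9°, sin 135.9°) = (-2.859, 38.59). SN is perpendicular to NZ; with |NZ| = 14.9 on the right of SN, Z = N + 14.9·(0.6959, 0.7181) = (7.510, 49.29). Then |RZ| = |Z − R| = 49.86.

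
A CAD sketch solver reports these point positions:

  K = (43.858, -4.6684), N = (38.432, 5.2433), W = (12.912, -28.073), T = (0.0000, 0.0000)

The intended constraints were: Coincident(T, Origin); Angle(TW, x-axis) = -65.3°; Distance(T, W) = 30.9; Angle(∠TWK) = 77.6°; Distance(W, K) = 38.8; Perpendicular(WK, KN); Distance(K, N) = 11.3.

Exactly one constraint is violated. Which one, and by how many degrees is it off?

Perpendicular(WK, KN) — off by 8.40°.

T = (0.00, 0.00) ✓; TW at -65.30° ✓; |TW| = 30.90 ✓; ∠TWK = 77.60° ✓; |WK| = 38.80 ✓; ∠(WK, KN) = 81.60° ✗; |KN| = 11.30 ✓.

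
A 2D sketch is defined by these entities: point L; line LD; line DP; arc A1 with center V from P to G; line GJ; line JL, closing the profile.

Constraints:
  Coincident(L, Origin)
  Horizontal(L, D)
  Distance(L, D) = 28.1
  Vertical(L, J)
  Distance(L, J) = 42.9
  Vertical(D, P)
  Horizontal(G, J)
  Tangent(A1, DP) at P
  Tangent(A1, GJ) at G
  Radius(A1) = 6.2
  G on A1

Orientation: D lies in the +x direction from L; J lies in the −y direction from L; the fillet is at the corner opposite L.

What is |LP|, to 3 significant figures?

46.2

L is at the origin; LD is horizontal with |LD| = 28.1 and D on the +x side, so D = (28.1, 0.00). L and J share the same x with |LJ| = 42.9 and J on the −y side, so J = (0.00, -42.9). The virtual corner opposite L is at (28.1, -42.9). Since A1 is tangent to DP there, VP ⟂ DP and A1 meets GJ tangentially, so VG is at right angles to GJ, with radius 6.2, so the center V sits 6.2 in from both sides at V = (21.9, -36.7). That places the tangent points at P = (28.1, -36.7) on DP and G = (21.9, -42.9) on GJ. Then |LP| = |P − L| = 46.2.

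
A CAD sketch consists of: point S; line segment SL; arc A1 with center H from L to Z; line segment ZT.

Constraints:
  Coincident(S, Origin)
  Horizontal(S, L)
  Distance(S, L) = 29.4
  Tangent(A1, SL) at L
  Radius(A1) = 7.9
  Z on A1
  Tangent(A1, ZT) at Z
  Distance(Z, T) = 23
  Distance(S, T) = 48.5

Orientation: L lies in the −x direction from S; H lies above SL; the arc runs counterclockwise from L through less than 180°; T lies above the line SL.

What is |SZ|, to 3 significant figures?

26.5

Checks: ∠(HL, LS) = 90.00° ✓; |HZ| = 7.900 ✓; ∠(HZ, ZT) = 90.00° ✓; |ZT| = 23.00 ✓; |ST| = 48.50 ✓.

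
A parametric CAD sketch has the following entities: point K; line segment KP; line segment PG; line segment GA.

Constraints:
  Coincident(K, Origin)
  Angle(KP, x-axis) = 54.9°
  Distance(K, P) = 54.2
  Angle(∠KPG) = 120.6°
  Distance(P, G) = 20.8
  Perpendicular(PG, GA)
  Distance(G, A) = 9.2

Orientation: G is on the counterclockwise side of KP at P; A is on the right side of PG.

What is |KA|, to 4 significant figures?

73.90

∠KPG = 120.6°, so PG runs at 54.9° + (180° − 120.6°) = 114.3° from the x-axis; with |PG| = 20.8, G = P + 20.8·(cos 114.3°, sin 114.3°) = (22.61, 63.30). The perpendicularity gives GA at right angles to PG; with |GA| = 9.2 on the right of PG, A = G + 9.2·(0.9114, 0.4115) = (30.99, 67.09). Then |KA| = |A − K| = 73.90.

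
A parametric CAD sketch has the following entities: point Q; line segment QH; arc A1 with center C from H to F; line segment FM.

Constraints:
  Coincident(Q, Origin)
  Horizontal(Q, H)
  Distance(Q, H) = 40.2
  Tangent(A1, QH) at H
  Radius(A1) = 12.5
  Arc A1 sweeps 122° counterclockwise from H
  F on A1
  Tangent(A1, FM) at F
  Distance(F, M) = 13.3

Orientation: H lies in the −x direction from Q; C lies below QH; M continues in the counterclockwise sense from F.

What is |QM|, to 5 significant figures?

53.279

On A1, H sits at bearing 90° from C; a 122° counterclockwise sweep puts F at bearing 212°, so F = C + 12.5·(cos 212°, sin 212°) = (-50.801, -19.124). The tangent condition forces CF to be normal to FM, so FM runs along (−sin 212°, cos 212°); with |FM| = 13.3, M = (-43.753, -30.403). Then |QM| = |M − Q| = 53.279.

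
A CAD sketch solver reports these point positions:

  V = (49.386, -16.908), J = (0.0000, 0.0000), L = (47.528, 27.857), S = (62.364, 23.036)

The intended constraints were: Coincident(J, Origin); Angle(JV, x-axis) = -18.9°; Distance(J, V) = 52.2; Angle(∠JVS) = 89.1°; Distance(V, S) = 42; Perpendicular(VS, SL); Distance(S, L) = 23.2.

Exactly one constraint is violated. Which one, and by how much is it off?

Distance(S, L) = 23.2 — off by 7.60.

J = (0.00, 0.00) ✓; JV at -18.90° ✓; |JV| = 52.20 ✓; ∠JVS = 89.10° ✓; |VS| = 42.00 ✓; ∠(VS, SL) = 90.00° ✓; |SL| = 15.60 ✗.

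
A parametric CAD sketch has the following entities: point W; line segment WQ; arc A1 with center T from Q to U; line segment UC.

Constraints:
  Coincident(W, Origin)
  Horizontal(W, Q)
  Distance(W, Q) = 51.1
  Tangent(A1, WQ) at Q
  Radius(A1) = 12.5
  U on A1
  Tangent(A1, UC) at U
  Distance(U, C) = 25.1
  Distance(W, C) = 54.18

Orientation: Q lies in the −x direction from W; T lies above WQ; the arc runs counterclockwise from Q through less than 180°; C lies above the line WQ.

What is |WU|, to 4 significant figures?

40.62

Checks: W = (0.00, 0.00) ✓; |TU| = 12.50 ✓; ∠(TU, UC) = 90.00° ✓; |UC| = 25.10 ✓; |WC| = 54.18 ✓.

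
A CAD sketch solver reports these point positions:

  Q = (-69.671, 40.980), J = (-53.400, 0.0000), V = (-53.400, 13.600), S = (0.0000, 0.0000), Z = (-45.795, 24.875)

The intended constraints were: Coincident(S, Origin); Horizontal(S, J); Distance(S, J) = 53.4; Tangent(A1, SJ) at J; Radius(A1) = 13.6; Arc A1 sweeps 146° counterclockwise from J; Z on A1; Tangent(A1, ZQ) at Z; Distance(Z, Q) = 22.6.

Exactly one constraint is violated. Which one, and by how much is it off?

Distance(Z, Q) = 22.6 — off by 6.20.

S = (0.00, 0.00) ✓; S.y = 0.00, J.y = 0.00 ✓; |SJ| = 53.40 ✓; ∠(VJ, JS) = 90.00° ✓; |VJ| = 13.60 ✓; bearing(V→Z) − bearing(V→J) = 146.0° ✓; |VZ| = 13.60 ✓; ∠(VZ, ZQ) = 90.00° ✓; |ZQ| = 28.80 ✗.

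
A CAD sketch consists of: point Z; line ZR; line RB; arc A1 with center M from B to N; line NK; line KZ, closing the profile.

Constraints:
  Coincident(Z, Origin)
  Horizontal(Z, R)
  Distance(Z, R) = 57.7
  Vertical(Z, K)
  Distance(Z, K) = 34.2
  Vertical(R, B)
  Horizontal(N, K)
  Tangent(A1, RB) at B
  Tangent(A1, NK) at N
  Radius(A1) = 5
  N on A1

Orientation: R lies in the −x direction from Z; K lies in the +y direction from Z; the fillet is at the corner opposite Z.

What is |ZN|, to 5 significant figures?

62.825

The virtual corner opposite Z is at (-57.700, 34.200). The tangent condition forces MB to be normal to RB and A1 meets NK tangentially, so MN is at right angles to NK, with radius 5.0, so the center M sits 5.0 in from both sides at M = (-52.700, 29.200). That places the tangent points at B = (-57.700, 29.200) on RB and N = (-52.700, 34.200) on NK. Then |ZN| = |N − Z| = 62.825.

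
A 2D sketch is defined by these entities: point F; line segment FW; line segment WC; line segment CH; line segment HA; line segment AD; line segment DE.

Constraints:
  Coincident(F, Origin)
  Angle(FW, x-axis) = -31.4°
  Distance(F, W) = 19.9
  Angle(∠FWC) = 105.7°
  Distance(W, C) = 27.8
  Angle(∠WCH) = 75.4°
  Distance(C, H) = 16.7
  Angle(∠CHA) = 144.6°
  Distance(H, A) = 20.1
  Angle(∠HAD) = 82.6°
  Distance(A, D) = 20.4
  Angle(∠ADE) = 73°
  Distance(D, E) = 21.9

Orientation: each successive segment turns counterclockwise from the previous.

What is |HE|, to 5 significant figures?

11.453

F is at the origin; FW runs at -31.4° with length 19.9, so W = (16.986, -10.368). ∠FWC = 105.7° gives WC at 42.900° from the x-axis; with |WC| = 27.8, C = (37.350, 8.5559). ∠WCH = 75.4° gives CH at 147.50° from the x-axis; with |CH| = 16.7, H = (23.266, 17.529). ∠CHA = 144.6° gives HA at -177.10° from the x-axis; with |HA| = 20.1, A = (3.1915, 16.512). ∠HAD = 82.6° gives AD at -79.700° from the x-axis; with |AD| = 20.4, D = (6.8390, -3.5593). ∠ADE = 73.0° gives DE at 27.300° from the x-axis; with |DE| = 21.9, E = (26.300, 6.4851). Then |HE| = |E − H| = 11.453.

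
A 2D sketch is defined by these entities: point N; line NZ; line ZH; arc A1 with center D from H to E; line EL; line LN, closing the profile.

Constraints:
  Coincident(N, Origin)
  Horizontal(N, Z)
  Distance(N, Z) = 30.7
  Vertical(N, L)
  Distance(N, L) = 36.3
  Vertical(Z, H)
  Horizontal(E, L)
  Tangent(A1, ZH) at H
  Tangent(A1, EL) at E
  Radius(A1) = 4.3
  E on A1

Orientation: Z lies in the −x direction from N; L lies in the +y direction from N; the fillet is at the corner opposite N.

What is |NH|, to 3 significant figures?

44.3

The virtual corner opposite N is at (-30.7, 36.3). Tangency of A1 to ZH means the radius DH is perpendicular to ZH and A1 meets EL tangentially, so DE is at right angles to EL, with radius 4.3, so the center D sits 4.3 in from both sides at D = (-26.4, 32.0). That places the tangent points at H = (-30.7, 32.0) on ZH and E = (-26.4, 36.3) on EL. Then |NH| = |H − N| = 44.3.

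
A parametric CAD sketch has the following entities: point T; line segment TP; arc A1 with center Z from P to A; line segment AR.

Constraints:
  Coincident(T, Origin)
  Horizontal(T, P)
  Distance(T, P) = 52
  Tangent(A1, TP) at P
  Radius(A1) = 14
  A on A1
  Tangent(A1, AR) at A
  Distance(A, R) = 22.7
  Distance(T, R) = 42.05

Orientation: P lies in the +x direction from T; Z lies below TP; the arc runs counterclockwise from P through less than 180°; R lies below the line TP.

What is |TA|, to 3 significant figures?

40.0

T is at the origin; T and P share the same y with |TP| = 52.0 and P on the +x side, so P = (52.0, 0.00). Tangency of A1 to TP means the radius ZP is perpendicular to TP, so Z = P + (0, -14) = (52.0, -14.0). Since ZA ⟂ AR (tangency), |ZR| = √(14.0² + 22.7²) = 26.7 regardless of where A sits on A1. So R lies on both circle(T, 42.05) and circle(Z, 26.7); the below-TP intersection is R = (30.2, -29.3). A is the foot of the tangent from R: A = (39.1, -8.46).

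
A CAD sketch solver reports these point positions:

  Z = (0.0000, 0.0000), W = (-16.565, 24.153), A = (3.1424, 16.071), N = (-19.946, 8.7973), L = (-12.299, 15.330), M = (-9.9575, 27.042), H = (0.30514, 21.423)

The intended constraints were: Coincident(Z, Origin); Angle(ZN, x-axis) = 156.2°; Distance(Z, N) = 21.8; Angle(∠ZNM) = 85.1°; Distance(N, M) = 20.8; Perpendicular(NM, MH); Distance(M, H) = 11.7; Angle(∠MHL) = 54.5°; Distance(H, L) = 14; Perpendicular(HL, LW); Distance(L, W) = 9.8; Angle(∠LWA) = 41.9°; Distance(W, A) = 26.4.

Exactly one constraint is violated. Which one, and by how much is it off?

Distance(W, A) = 26.4 — off by 5.10.

Z = (0.00, 0.00) ✓; ZN at 156.2° ✓; |ZN| = 21.80 ✓; ∠ZNM = 85.10° ✓; |NM| = 20.80 ✓; ∠(NM, MH) = 90.00° ✓; |MH| = 11.70 ✓; ∠MHL = 54.50° ✓; |HL| = 14.00 ✓; ∠(HL, LW) = 90.00° ✓; |LW| = 9.800 ✓; ∠LWA = 41.90° ✓; |WA| = 21.30 ✗.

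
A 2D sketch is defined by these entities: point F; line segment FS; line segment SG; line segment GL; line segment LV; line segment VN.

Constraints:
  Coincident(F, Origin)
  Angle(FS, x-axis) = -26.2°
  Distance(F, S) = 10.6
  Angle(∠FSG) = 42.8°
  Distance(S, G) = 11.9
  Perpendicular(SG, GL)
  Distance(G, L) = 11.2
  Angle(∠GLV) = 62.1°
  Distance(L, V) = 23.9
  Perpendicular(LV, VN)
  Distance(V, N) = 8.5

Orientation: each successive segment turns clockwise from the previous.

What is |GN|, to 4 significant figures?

18.71

∠GLV = 62.1° gives LV at -11.30° from the x-axis; with |LV| = 23.9, V = (18.34, -2.030). LV ⟂ VN, so VN runs at -101.3°; with |VN| = 8.5, N = (16.68, -10.36). Then |GN| = |N − G| = 18.71.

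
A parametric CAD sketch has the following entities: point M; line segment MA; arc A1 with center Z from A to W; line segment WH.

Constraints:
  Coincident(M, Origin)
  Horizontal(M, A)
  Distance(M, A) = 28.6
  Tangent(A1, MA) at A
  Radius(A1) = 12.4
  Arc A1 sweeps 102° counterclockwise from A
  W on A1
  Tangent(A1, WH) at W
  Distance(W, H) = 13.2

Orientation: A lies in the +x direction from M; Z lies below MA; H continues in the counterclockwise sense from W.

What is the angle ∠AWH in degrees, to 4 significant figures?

129.0°

M is at the origin; M and A share the same y with |MA| = 28.6 and A on the +x side, so A = (28.60, 0.000). The tangent condition forces ZA to be normal to MA, so Z = A + (0, -12.4) = (28.60, -12.40). On A1, A sits at bearing 90° from Z; a 102° counterclockwise sweep puts W at bearing 192°, so W = Z + 12.4·(cos 192°, sin 192°) = (16.47, -14.98). The tangent condition forces ZW to be normal to WH, so WH runs along (−sin 192°, cos 192°); with |WH| = 13.2, H = (19.22, -27.89). Then cos ∠AWH = WA·WH / (|WA||WH|), giving 129.0°.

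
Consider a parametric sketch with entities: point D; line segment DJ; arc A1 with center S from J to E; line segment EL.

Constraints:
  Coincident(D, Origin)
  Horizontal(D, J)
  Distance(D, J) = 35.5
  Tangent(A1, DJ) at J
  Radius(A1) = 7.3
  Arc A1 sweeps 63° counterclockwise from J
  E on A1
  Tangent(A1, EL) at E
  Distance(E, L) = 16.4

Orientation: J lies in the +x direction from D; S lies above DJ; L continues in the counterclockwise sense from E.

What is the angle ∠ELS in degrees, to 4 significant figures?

23.99°

D is at the origin; DJ is horizontal with |DJ| = 35.5 and J on the +x side, so J = (35.50, 0.000). Tangency of A1 to DJ means the radius SJ is perpendicular to DJ, so S = J + (0, 7.3) = (35.50, 7.300). On A1, J sits at bearing -90° from S; a 63° counterclockwise sweep puts E at bearing -27°, so E = S + 7.3·(cos -27°, sin -27°) = (42.00, 3.986). Since A1 is tangent to EL there, SE ⟂ EL, so EL runs along (−sin -27°, cos -27°); with |EL| = 16.4, L = (49.45, 18.60). Then cos ∠ELS = LE·LS / (|LE||LS|), giving 23.99°.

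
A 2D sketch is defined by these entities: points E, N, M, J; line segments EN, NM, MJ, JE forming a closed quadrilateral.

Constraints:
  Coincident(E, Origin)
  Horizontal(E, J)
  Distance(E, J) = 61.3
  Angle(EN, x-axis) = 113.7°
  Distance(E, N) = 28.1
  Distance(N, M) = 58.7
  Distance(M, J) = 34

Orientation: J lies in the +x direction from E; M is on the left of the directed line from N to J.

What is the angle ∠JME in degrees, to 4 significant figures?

81.30°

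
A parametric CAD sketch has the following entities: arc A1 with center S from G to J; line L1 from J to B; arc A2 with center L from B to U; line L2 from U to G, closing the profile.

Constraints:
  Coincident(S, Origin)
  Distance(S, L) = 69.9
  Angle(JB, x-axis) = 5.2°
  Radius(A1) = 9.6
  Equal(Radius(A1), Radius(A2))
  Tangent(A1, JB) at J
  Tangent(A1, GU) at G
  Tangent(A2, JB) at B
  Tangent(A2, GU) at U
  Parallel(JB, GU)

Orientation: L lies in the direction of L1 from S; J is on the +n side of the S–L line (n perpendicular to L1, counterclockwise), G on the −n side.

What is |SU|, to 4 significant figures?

70.56

The slot axis is L1's direction at 5.2°, so u = (cos 5.2°, sin 5.2°) = (0.9959, 0.09063) and n = (−sin 5.2°, cos 5.2°) = (-0.09063, 0.9959). S is at the origin and L lies 69.9 along u from S, so L = 69.9·u = (69.61, 6.335). Tangency of A1 to both parallel lines with radius 9.6 puts J and G at S ± 9.6·n: J = (-0.8701, 9.560), G = (0.8701, -9.560). Equal radii place B and U the same way about L: B = L + 9.6·n = (68.74, 15.90), U = L − 9.6·n = (70.48, -3.225). Then |SU| = |U − S| = 70.56.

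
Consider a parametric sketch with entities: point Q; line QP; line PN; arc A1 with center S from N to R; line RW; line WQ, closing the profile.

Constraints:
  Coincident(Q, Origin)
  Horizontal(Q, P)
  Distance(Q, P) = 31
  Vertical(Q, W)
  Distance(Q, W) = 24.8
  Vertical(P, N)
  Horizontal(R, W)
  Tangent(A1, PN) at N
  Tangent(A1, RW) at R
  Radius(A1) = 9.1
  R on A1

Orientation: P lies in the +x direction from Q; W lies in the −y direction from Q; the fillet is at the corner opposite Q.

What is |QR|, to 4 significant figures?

33.09

Q is at the origin; QP is horizontal with |QP| = 31.0 and P on the +x side, so P = (31.00, 0.000). QW is vertical with |QW| = 24.8 and W on the −y side, so W = (0.000, -24.80). The virtual corner opposite Q is at (31.00, -24.80). Since A1 is tangent to PN there, SN ⟂ PN and the tangent condition forces SR to be normal to RW, with radius 9.1, so the center S sits 9.1 in from both sides at S = (21.90, -15.70). That places the tangent points at N = (31.00, -15.70) on PN and R = (21.90, -24.80) on RW. Then |QR| = |R − Q| = 33.09.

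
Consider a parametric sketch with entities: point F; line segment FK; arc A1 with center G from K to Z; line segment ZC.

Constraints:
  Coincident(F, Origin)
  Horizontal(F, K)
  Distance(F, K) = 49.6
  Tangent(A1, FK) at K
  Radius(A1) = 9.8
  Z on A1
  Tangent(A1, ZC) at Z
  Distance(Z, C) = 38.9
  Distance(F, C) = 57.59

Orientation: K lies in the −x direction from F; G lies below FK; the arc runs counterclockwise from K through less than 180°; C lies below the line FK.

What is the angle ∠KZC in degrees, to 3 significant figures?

116°

Checks: F = (0.00, 0.00) ✓; |GZ| = 9.800 ✓; ∠(GZ, ZC) = 90.00° ✓; |ZC| = 38.90 ✓; |FC| = 57.59 ✓.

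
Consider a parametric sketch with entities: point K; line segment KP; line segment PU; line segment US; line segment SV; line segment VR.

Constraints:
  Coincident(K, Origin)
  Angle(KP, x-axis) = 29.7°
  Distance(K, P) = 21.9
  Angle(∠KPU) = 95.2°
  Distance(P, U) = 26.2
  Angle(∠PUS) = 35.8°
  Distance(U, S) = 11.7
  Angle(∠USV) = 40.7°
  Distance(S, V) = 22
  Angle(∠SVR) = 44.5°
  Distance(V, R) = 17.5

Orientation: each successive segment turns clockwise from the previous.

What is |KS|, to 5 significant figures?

23.948

K is at the origin; KP runs at 29.7° with length 21.9, so P = (19.023, 10.851). ∠KPU = 95.2° gives PU at -55.100° from the x-axis; with |PU| = 26.2, U = (34.013, -10.637). ∠PUS = 35.8° gives US at 160.70° from the x-axis; with |US| = 11.7, S = (22.971, -6.7704). Then |KS| = |S − K| = 23.948.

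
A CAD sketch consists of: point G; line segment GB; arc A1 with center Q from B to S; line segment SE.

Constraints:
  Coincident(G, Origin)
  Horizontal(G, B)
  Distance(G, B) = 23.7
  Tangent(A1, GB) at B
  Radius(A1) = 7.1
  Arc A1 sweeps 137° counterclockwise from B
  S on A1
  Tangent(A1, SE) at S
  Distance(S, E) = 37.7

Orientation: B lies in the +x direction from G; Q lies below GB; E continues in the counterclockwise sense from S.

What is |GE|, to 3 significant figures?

60.0

On A1, B sits at bearing 90° from Q; a 137° counterclockwise sweep puts S at bearing 227°, so S = Q + 7.1·(cos 227°, sin 227°) = (18.9, -12.3). Tangency of A1 to SE means the radius QS is perpendicular to SE, so SE runs along (−sin 227°, cos 227°); with |SE| = 37.7, E = (46.4, -38.0). Then |GE| = |E − G| = 60.0.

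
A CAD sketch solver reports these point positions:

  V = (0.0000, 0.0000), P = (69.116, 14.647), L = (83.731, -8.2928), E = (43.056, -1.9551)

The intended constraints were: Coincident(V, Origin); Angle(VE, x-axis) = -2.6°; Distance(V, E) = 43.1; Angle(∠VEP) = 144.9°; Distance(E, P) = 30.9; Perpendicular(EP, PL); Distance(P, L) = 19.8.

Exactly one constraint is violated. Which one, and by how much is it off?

Distance(P, L) = 19.8 — off by 7.40.

V = (0.00, 0.00) ✓; VE at -2.600° ✓; |VE| = 43.10 ✓; ∠VEP = 144.9° ✓; |EP| = 30.90 ✓; ∠(EP, PL) = 90.00° ✓; |PL| = 27.20 ✗.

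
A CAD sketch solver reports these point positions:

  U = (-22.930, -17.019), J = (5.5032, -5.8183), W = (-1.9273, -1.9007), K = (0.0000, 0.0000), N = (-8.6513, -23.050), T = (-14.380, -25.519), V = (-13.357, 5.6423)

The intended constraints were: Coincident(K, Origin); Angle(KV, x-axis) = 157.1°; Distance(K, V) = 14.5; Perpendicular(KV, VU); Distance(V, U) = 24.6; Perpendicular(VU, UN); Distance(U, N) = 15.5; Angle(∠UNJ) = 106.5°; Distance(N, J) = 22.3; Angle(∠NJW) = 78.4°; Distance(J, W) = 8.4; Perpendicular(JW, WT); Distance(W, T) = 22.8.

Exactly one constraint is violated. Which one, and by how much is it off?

Distance(W, T) = 22.8 — off by 3.90.

K = (0.00, 0.00) ✓; KV at 157.1° ✓; |KV| = 14.50 ✓; ∠(KV, VU) = 90.00° ✓; |VU| = 24.60 ✓; ∠(VU, UN) = 90.00° ✓; |UN| = 15.50 ✓; ∠UNJ = 106.5° ✓; |NJ| = 22.30 ✓; ∠NJW = 78.40° ✓; |JW| = 8.400 ✓; ∠(JW, WT) = 90.00° ✓; |WT| = 26.70 ✗.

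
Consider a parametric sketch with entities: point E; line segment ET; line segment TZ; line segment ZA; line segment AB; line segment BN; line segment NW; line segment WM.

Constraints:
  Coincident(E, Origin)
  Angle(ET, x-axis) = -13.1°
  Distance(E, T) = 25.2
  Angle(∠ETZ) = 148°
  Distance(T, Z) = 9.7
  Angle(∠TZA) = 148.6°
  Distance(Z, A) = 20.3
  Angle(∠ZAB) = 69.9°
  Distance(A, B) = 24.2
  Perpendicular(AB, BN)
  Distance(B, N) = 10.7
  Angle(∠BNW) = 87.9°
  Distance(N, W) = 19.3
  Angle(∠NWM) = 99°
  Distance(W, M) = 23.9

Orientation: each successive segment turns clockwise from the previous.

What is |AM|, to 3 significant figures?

13.9

E is at the origin; ET runs at -13.1° with length 25.2, so T = (24.5, -5.71). ∠ETZ = 148.0° gives TZ at -45.1° from the x-axis; with |TZ| = 9.7, Z = (31.4, -12.6). ∠TZA = 148.6° gives ZA at -76.5° from the x-axis; with |ZA| = 20.3, A = (36.1, -32.3). ∠ZAB = 69.9° gives AB at 173° from the x-axis; with |AB| = 24.2, B = (12.1, -29.5). AB is perpendicular to BN, so BN runs at 83.4°; with |BN| = 10.7, N = (13.3, -18.9). ∠BNW = 87.9° gives NW at -8.70° from the x-axis; with |NW| = 19.3, W = (32.4, -21.8). ∠NWM = 99.0° gives WM at -89.7° from the x-axis; with |WM| = 23.9, M = (32.5, -45.7). Then |AM| = |M − A| = 13.9.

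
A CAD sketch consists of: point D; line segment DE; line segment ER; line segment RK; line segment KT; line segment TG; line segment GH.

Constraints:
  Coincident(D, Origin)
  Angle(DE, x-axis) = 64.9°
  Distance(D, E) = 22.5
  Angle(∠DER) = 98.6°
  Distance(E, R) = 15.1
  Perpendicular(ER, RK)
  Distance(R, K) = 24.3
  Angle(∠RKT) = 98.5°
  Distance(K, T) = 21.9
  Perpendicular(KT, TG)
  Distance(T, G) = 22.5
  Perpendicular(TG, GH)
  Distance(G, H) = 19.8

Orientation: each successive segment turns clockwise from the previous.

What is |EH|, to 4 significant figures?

9.980

D is at the origin; DE runs at 64.9° with length 22.5, so E = (9.544, 20.38). ∠DER = 98.6° gives ER at -16.50° from the x-axis; with |ER| = 15.1, R = (24.02, 16.09). ER is perpendicular to RK, so RK runs at -106.5°; with |RK| = 24.3, K = (17.12, -7.213). ∠RKT = 98.5° gives KT at 172.0° from the x-axis; with |KT| = 21.9, T = (-4.566, -4.165). KT is perpendicular to TG, so TG runs at 82.00°; with |TG| = 22.5, G = (-1.434, 18.12). TG ⟂ GH, so GH runs at -8.000°; with |GH| = 19.8, H = (18.17, 15.36). Then |EH| = |H − E| = 9.980.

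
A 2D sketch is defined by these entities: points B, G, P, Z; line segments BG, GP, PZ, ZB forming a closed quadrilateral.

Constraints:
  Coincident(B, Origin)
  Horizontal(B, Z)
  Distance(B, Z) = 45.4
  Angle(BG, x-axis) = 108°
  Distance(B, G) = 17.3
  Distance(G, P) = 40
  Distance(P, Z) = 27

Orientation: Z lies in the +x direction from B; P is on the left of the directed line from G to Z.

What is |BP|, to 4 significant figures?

41.74

Checks: |GP| = 40.00 ✓; |PZ| = 27.00 ✓.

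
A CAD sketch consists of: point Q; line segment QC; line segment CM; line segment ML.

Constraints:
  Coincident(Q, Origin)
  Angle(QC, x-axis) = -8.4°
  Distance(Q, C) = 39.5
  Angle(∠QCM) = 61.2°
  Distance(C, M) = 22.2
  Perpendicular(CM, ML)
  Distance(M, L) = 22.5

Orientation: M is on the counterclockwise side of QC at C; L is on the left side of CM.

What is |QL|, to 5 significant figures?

12.522

∠QCM = 61.2°, so CM runs at -8.4° + (180° − 61.2°) = 110.40° from the x-axis; with |CM| = 22.2, M = C + 22.2·(cos 110.40°, sin 110.40°) = (31.338, 15.037). CM ⟂ ML; with |ML| = 22.5 on the left of CM, L = M + 22.5·(-0.93728, -0.34857) = (10.249, 7.1945). Then |QL| = |L − Q| = 12.522.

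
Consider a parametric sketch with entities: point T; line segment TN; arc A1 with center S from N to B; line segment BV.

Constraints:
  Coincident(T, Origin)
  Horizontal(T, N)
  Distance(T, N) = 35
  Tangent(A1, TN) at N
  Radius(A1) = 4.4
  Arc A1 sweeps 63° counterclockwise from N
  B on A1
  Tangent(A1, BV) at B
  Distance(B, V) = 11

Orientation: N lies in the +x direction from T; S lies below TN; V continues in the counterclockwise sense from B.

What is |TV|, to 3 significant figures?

28.8

On A1, N sits at bearing 90° from S; a 63° counterclockwise sweep puts B at bearing 153°, so B = S + 4.4·(cos 153°, sin 153°) = (31.1, -2.40). A1 meets BV tangentially, so SB is at right angles to BV, so BV runs along (−sin 153°, cos 153°); with |BV| = 11.0, V = (26.1, -12.2). Then |TV| = |V − T| = 28.8.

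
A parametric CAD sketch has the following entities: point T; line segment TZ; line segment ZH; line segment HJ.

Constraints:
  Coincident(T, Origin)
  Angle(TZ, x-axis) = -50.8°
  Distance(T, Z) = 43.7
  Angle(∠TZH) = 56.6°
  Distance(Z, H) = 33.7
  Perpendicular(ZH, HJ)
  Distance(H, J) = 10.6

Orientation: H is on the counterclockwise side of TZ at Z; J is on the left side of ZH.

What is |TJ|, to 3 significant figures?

27.6

∠TZH = 56.6°, so ZH runs at -50.8° + (180° − 56.6°) = 72.6° from the x-axis; with |ZH| = 33.7, H = Z + 33.7·(cos 72.6°, sin 72.6°) = (37.7, -1.71). ZH ⟂ HJ; with |HJ| = 10.6 on the left of ZH, J = H + 10.6·(-0.954, 0.299) = (27.6, 1.46). Then |TJ| = |J − T| = 27.6.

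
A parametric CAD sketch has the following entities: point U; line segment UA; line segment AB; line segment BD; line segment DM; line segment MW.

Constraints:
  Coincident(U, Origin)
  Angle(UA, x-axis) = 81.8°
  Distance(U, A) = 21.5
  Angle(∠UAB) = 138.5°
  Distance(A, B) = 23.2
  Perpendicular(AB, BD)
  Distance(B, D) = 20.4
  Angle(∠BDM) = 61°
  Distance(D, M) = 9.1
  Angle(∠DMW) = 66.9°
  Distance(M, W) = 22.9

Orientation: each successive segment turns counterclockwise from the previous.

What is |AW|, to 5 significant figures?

33.366

U is at the origin; UA runs at 81.8° with length 21.5, so A = (3.0665, 21.280). ∠UAB = 138.5° gives AB at 123.30° from the x-axis; with |AB| = 23.2, B = (-9.6708, 40.671). AB ⟂ BD, so BD runs at -146.70°; with |BD| = 20.4, D = (-26.721, 29.471). ∠BDM = 61.0° gives DM at -27.700° from the x-axis; with |DM| = 9.1, M = (-18.664, 25.241). ∠DMW = 66.9° gives MW at 85.400° from the x-axis; with |MW| = 22.9, W = (-16.828, 48.067). Then |AW| = |W − A| = 33.366.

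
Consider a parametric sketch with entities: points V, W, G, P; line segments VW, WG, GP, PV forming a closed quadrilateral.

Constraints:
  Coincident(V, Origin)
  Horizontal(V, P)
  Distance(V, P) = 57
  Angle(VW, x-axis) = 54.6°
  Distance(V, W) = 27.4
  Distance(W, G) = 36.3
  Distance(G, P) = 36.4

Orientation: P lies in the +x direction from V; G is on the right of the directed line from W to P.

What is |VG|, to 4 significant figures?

26.62

V is at the origin; VP is horizontal with |VP| = 57.0 and P in +x, so P = (57.0, 0). VW runs at 54.6° with |VW| = 27.4, so W = (15.87, 22.33). G is determined by |WG| = 36.3 and |GP| = 36.4 together: it lies at the intersection of circle(W, 36.3) and circle(P, 36.4). With |WP| = 46.80, the foot of the radical line on WP is 23.32 from W and the perpendicular offset is √(36.3² − 23.32²) = 27.82. Taking the right-of-WP solution: G = (23.09, -13.24).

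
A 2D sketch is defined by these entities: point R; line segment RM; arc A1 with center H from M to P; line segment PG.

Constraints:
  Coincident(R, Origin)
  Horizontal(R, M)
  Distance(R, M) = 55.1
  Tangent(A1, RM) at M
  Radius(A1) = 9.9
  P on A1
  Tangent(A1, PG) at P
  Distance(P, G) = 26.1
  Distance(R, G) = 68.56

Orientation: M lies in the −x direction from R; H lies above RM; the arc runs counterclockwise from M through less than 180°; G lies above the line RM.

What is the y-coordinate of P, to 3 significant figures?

14.1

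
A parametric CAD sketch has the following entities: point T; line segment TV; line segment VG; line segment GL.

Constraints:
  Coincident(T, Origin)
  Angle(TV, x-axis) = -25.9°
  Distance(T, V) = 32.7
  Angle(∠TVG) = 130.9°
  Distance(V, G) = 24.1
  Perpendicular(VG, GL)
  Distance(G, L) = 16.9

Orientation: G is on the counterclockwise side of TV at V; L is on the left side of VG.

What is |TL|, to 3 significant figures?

46.2

T is at the origin; TV runs at -25.9° with length 32.7, so V = 32.7·(cos -25.9°, sin -25.9°) = (29.4, -14.3). ∠TVG = 130.9°, so VG runs at -25.9° + (180° − 130.9°) = 23.2° from the x-axis; with |VG| = 24.1, G = V + 24.1·(cos 23.2°, sin 23.2°) = (51.6, -4.79). VG ⟂ GL; with |GL| = 16.9 on the left of VG, L = G + 16.9·(-0.394, 0.919) = (44.9, 10.7). Then |TL| = |L − T| = 46.2.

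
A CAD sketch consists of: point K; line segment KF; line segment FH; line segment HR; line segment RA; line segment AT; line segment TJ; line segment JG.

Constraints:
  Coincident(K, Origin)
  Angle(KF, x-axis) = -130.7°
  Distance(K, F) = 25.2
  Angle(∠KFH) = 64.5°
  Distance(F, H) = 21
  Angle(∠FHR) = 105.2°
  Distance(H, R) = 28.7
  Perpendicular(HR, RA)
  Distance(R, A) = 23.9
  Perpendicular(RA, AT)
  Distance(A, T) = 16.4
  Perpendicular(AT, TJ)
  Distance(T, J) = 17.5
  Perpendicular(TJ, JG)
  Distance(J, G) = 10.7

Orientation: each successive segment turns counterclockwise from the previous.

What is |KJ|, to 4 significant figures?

11.68

K is at the origin; KF runs at -130.7° with length 25.2, so F = (-16.43, -19.10). ∠KFH = 64.5° gives FH at -15.20° from the x-axis; with |FH| = 21.0, H = (3.832, -24.61). ∠FHR = 105.2° gives HR at 59.60° from the x-axis; with |HR| = 28.7, R = (18.36, 0.1432). HR ⟂ RA, so RA runs at 149.6°; with |RA| = 23.9, A = (-2.258, 12.24). RA ⟂ AT, so AT runs at -120.4°; with |AT| = 16.4, T = (-10.56, -1.908). AT is perpendicular to TJ, so TJ runs at -30.40°; with |TJ| = 17.5, J = (4.537, -10.76). Then |KJ| = |J − K| = 11.68.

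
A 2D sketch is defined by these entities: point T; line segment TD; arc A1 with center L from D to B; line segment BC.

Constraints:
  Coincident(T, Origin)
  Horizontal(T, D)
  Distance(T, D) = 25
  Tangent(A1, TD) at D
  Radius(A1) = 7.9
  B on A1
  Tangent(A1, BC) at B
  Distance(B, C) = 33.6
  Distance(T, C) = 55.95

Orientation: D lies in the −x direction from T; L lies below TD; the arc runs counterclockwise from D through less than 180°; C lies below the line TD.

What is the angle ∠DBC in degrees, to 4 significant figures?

141.5°

T is at the origin; TD is horizontal with |TD| = 25.0 and D on the −x side, so D = (-25.00, 0.000). The tangent condition forces LD to be normal to TD, so L = D + (0, -7.9) = (-25.00, -7.900). Since LB ⟂ BC (tangency), |LC| = √(7.9² + 33.6²) = 34.52 regardless of where B sits on A1. So C lies on both circle(T, 55.95) and circle(L, 34.52); the below-TD intersection is C = (-40.25, -38.87). B is the foot of the tangent from C: B = (-32.70, -6.125).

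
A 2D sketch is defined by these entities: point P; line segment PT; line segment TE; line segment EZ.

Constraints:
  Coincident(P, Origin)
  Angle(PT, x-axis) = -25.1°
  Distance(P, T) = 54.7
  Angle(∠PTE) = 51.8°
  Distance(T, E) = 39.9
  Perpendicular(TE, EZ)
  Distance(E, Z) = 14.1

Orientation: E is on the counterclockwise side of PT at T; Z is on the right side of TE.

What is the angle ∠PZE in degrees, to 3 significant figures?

6.07°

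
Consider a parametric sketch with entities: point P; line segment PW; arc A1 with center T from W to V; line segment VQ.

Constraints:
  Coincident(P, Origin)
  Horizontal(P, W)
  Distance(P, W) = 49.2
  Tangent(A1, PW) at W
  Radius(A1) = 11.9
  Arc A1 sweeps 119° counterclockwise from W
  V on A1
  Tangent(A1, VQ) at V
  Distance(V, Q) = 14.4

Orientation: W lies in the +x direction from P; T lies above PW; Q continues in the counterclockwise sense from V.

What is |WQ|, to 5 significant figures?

30.457

On A1, W sits at bearing -90° from T; a 119° counterclockwise sweep puts V at bearing 29°, so V = T + 11.9·(cos 29°, sin 29°) = (59.608, 17.669). Since A1 is tangent to VQ there, TV ⟂ VQ, so VQ runs along (−sin 29°, cos 29°); with |VQ| = 14.4, Q = (52.627, 30.264). Then |WQ| = |Q − W| = 30.457.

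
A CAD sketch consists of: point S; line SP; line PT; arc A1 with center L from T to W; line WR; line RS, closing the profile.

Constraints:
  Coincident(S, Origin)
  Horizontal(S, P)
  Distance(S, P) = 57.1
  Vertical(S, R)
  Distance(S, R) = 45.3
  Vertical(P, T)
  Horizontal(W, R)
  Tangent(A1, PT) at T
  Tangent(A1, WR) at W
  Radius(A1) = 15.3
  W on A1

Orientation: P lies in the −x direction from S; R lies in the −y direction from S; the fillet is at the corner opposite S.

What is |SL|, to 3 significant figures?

51.5

S is at the origin; S and P share the same y with |SP| = 57.1 and P on the −x side, so P = (-57.1, 0.00). SR is vertical with |SR| = 45.3 and R on the −y side, so R = (0.00, -45.3). The virtual corner opposite S is at (-57.1, -45.3). A1 meets PT tangentially, so LT is at right angles to PT and since A1 is tangent to WR there, LW ⟂ WR, with radius 15.3, so the center L sits 15.3 in from both sides at L = (-41.8, -30.0). Then |SL| = |L − S| = 51.5.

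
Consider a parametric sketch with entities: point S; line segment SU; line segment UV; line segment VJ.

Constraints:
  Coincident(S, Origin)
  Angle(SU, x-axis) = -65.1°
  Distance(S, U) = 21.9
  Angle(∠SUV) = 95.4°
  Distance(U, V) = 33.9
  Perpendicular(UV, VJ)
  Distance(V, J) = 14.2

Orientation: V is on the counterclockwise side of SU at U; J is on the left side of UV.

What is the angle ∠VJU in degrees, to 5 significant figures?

67.272°

S is at the origin; SU runs at -65.1° with length 21.9, so U = 21.9·(cos -65.1°, sin -65.1°) = (9.2207, -19.864). ∠SUV = 95.4°, so UV runs at -65.1° + (180° − 95.4°) = 19.500° from the x-axis; with |UV| = 33.9, V = U + 33.9·(cos 19.500°, sin 19.500°) = (41.176, -8.5482). The perpendicularity gives VJ at right angles to UV; with |VJ| = 14.2 on the left of UV, J = V + 14.2·(-0.33381, 0.94264) = (36.436, 4.8373). Then cos ∠VJU = JV·JU / (|JV||JU|), giving 67.272°.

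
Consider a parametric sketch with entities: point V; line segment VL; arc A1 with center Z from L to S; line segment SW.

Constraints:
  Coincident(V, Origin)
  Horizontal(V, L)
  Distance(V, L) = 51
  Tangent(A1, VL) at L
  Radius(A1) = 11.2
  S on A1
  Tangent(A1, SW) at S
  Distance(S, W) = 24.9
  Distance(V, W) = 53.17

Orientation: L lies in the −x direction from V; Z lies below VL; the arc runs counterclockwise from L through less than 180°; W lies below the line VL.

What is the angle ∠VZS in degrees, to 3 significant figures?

143°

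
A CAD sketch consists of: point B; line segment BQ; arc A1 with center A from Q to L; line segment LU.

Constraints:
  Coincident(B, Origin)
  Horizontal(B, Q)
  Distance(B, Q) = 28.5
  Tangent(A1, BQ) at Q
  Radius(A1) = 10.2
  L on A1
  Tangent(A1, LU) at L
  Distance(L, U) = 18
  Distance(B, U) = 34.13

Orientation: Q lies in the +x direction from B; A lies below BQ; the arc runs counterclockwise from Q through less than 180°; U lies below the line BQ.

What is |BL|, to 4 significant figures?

21.10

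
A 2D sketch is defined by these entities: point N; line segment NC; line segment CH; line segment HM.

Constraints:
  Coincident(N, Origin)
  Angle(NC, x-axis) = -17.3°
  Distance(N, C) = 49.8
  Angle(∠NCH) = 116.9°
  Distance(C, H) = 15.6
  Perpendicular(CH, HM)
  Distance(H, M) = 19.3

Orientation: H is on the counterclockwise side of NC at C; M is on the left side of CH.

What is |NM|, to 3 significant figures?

45.7

N is at the origin; NC runs at -17.3° with length 49.8, so C = 49.8·(cos -17.3°, sin -17.3°) = (47.5, -14.8). ∠NCH = 116.9°, so CH runs at -17.3° + (180° − 116.9°) = 45.8° from the x-axis; with |CH| = 15.6, H = C + 15.6·(cos 45.8°, sin 45.8°) = (58.4, -3.63). CH is perpendicular to HM; with |HM| = 19.3 on the left of CH, M = H + 19.3·(-0.717, 0.697) = (44.6, 9.83). Then |NM| = |M − N| = 45.7.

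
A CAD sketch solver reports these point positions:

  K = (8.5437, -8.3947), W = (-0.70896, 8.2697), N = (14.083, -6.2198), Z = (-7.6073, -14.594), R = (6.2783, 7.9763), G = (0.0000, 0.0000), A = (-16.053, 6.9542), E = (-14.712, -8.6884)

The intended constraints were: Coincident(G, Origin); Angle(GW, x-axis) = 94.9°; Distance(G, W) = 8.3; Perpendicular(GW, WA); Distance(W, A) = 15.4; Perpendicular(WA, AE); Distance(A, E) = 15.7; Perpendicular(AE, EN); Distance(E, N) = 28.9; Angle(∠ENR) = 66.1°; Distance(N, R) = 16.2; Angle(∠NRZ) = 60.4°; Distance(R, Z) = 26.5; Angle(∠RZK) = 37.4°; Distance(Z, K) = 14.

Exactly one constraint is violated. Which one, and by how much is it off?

Distance(Z, K) = 14 — off by 3.30.

G = (0.00, 0.00) ✓; GW at 94.90° ✓; |GW| = 8.300 ✓; ∠(GW, WA) = 90.00° ✓; |WA| = 15.40 ✓; ∠(WA, AE) = 90.00° ✓; |AE| = 15.70 ✓; ∠(AE, EN) = 90.00° ✓; |EN| = 28.90 ✓; ∠ENR = 66.10° ✓; |NR| = 16.20 ✓; ∠NRZ = 60.40° ✓; |RZ| = 26.50 ✓; ∠RZK = 37.40° ✓; |ZK| = 17.30 ✗.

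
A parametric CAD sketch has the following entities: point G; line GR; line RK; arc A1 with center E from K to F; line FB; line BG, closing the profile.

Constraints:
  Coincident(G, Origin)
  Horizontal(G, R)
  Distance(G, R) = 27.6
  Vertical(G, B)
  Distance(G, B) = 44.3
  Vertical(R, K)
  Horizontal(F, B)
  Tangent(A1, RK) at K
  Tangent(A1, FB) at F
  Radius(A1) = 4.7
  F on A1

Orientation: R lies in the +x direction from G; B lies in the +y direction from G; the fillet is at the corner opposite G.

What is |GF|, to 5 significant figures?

49.869

G is at the origin; G and R share the same y with |GR| = 27.6 and R on the +x side, so R = (27.600, 0.0000). G and B share the same x with |GB| = 44.3 and B on the +y side, so B = (0.0000, 44.300). The virtual corner opposite G is at (27.600, 44.300). Since A1 is tangent to RK there, EK ⟂ RK and tangency of A1 to FB means the radius EF is perpendicular to FB, with radius 4.7, so the center E sits 4.7 in from both sides at E = (22.900, 39.600). That places the tangent points at K = (27.600, 39.600) on RK and F = (22.900, 44.300) on FB. Then |GF| = |F − G| = 49.869.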